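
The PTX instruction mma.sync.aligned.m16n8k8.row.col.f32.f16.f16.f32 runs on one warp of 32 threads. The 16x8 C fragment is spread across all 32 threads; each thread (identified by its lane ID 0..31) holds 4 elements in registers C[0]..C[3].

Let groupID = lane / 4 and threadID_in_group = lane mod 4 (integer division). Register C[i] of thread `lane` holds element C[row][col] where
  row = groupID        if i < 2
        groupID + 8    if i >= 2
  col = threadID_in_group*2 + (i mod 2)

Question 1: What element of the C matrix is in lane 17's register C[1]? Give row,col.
4,3

17: gr=4,th=1
[1] (4+0,1*2+1) = (4,3)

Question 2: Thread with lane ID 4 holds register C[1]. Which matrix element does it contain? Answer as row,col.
1,1

4: G=1,T=0
[1] (1+0,0*2+1) = (1,1)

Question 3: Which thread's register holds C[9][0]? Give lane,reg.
r=9->g=1,rb=1  c=0->t=0,b0=0
L=1*4+0=4  i=1*2+0=2

4,2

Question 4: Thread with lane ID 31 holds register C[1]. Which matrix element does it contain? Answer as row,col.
7,7

31: gr=7,th=3
[1] (7+0,3*2+1) = (7,7)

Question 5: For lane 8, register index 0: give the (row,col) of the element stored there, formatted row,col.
2,0

8: grp=2,tig=0
[0] (2+0,0*2+0) = (2,0)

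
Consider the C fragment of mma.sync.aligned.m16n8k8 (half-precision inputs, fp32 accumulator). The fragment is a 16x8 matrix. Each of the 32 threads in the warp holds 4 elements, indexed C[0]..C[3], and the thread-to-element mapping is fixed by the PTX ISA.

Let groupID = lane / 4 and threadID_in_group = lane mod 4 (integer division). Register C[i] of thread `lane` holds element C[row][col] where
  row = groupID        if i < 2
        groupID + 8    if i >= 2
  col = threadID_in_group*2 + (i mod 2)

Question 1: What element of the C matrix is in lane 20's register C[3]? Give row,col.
L=20->gid=20>>2=5, tid=20&3=0
[3]->row 5+8=13  col 0·2+1=1

13,1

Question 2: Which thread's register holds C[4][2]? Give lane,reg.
r=4->g=4,rb=0  c=2->t=1,b0=0
L=4*4+1=17  i=0*2+0=0

17,0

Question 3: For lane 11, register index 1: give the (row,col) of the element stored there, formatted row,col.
2,7

11: gr=2,th=3
[1] (2+0,3*2+1) = (2,7)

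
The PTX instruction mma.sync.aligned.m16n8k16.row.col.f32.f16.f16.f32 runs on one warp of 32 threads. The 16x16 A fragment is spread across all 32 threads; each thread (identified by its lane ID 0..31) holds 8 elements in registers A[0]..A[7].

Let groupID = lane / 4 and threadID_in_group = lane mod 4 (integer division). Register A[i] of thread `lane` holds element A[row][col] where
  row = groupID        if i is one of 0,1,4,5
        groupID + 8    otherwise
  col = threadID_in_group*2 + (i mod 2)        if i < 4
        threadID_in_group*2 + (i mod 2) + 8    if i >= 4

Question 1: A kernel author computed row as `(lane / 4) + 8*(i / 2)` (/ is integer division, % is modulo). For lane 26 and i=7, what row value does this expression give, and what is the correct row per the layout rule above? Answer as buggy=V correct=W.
buggy=30 correct=14

`(lane / 4) + 8*(i / 2)`[26,7]->30
lane 26: gid=6 (26/4), tid=2 (26%4)
i=7: r=6+8=14, c=2*2+1+8=13
row: 30 vs 14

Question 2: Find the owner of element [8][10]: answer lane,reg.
r: 8->gid=0,r8=1  c: 10->c8=1,tid=1,i&1=0
L=0*4+1=1  i=1*4+1*2+0=6

1,6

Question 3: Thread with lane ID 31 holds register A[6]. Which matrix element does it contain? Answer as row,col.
lane 31: g=7 (31/4), t=3 (31%4)
i=6: r=7+8=15, c=3*2+0+8=14

15,14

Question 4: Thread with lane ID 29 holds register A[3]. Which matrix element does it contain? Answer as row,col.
15,3

lane 29: gr=7 (29/4), th=1 (29%4)
i=3: r=7+8=15, c=1*2+1+0=3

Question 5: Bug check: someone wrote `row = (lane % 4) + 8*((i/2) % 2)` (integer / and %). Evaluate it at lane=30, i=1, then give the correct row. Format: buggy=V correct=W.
buggy=2 correct=7

`(lane % 4) + 8*((i/2) % 2)`[30,1]=>2
30: grp=7,tig=2
[1] (7+0,2*2+1+0) = (7,5)
row: 2 vs 7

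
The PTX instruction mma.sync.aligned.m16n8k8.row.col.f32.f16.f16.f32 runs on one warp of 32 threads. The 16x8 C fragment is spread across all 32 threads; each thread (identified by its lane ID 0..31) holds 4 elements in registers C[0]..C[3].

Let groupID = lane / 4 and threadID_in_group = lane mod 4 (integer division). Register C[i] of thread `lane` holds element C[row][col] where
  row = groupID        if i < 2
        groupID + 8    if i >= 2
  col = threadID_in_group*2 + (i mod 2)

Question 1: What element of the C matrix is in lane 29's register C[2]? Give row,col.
15,2

lane 29: g=7 (29/4), t=1 (29%4)
i=2: r=7+8=15, c=1*2+0=2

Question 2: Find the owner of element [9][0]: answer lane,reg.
4,2

r: 9->gid=1,r8=1  c: 0->tid=0,i&1=0
L=1*4+0=4  i=1*2+0=2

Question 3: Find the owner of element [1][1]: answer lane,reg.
r=1⇒gr=1,Rb=0  c=1⇒th=0,odd=1
L=1*4+0=4  i=0*2+1=1

4,1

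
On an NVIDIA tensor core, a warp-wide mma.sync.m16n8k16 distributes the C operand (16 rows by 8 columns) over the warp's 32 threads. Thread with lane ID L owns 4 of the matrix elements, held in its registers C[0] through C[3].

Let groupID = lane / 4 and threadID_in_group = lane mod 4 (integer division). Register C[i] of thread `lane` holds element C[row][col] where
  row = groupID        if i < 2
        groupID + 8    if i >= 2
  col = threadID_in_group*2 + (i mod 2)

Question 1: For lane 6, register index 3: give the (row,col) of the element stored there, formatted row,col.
lane 6: gid=1 (6/4), tid=2 (6%4)
i=3: r=1+8=9, c=2*2+1=5

9,5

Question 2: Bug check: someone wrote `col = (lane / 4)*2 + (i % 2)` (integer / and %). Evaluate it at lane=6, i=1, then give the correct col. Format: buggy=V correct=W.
`(lane / 4)*2 + (i % 2)`[6,1]->3
6: gid=1,tid=2
[1] (1+0,2*2+1) = (1,5)
col: 3 vs 5

buggy=3 correct=5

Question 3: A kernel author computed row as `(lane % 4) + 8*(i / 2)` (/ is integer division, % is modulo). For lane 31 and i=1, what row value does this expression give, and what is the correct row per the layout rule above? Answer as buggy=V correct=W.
`(lane % 4) + 8*(i / 2)`[31,1]->3
lane 31->31/4=7, 31 mod 4=3
i=1  r:7+0->7  c:2·3+1->7
row: 3 vs 7

buggy=3 correct=7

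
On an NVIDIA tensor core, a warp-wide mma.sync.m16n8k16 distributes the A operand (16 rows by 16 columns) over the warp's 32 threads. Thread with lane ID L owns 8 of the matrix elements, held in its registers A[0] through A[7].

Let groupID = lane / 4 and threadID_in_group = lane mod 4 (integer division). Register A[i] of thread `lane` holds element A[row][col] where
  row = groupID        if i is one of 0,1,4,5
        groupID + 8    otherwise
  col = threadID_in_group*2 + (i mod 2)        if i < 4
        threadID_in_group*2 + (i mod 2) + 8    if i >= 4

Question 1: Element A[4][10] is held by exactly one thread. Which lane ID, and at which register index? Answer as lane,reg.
17,4

r=4->g=4,rb=0  c=10->cb=1,t=1,b0=0
L=4*4+1=17  i=1*4+0*2+0=4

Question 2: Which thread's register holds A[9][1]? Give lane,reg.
4,3

r: 9->gid=1,r8=1  c: 1->c8=0,tid=0,i&1=1
L=1*4+0=4  i=0*4+1*2+1=3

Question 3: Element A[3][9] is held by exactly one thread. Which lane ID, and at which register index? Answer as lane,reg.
r: 3->gid=3,r8=0  c: 9->c8=1,tid=0,i&1=1
L=3*4+0=12  i=1*4+0*2+1=5

12,5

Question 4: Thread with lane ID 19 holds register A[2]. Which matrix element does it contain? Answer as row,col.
lane 19=>19/4=4, 19 mod 4=3
i=2  r:4+8=>12  c:2·3+0+0=>6

12,6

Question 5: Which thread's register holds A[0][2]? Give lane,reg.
1,0

r: 0->gid=0,r8=0  c: 2->c8=0,tid=1,i&1=0
L=0*4+1=1  i=0*4+0*2+0=0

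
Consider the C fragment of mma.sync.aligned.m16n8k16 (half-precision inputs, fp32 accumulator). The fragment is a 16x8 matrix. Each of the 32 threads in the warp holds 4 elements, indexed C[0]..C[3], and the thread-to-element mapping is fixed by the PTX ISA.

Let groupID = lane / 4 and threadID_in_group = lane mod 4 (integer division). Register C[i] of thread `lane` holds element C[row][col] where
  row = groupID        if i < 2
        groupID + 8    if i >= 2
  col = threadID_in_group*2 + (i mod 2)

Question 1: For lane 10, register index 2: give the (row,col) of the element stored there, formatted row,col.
10: gid=2,tid=2
[2] (2+8,2*2+0) = (10,4)

10,4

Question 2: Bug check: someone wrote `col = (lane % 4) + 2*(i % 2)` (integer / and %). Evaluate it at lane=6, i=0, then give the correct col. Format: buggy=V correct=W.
`(lane % 4) + 2*(i % 2)`[6,0]->2
lane 6->6/4=1, 6 mod 4=2
i=0  r:1+0->1  c:2·2+0->4
col: 2 vs 4

buggy=2 correct=4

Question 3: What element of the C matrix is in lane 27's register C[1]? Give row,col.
lane 27: g=6 (27/4), t=3 (27%4)
i=1: r=6+0=6, c=3*2+1=7

6,7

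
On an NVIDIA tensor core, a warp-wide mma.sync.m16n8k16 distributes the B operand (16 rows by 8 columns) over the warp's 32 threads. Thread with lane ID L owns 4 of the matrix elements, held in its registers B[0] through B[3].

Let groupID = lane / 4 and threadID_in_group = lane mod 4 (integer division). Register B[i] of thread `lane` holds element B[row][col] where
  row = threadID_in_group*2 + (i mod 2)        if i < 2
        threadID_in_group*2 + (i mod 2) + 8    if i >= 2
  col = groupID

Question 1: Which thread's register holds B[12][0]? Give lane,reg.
2,2

c=0→G=0  r=12→rhi=1,T=2,p=0
L=0*4+2=2  i=1*2+0=2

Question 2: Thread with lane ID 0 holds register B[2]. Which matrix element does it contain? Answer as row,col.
lane 0: g=0 (0/4), t=0 (0%4)
i=2: r=0*2+0+8=8, c=g=0

8,0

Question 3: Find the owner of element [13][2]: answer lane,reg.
c=2⇒gr=2  r=13⇒Rb=1,th=2,odd=1
L=2*4+2=10  i=1*2+1=3

10,3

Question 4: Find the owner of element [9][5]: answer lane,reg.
c=5→G=5  r=9→rhi=1,T=0,p=1
L=5*4+0=20  i=1*2+1=3

20,3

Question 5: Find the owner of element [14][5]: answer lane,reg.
c=5→G=5  r=14→rhi=1,T=3,p=0
L=5*4+3=23  i=1*2+0=2

23,2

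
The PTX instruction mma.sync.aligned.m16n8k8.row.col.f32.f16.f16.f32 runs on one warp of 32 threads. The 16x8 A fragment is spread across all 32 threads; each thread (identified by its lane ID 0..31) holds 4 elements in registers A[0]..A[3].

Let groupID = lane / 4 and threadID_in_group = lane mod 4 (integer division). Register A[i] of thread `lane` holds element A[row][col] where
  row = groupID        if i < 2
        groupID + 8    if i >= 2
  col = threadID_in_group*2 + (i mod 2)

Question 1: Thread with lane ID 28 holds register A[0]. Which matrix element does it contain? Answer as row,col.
lane 28: gr=7 (28/4), th=0 (28%4)
i=0: r=7+0=7, c=0*2+0=0

7,0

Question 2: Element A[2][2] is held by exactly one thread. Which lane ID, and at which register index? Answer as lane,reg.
9,0

r=2->g=2,rb=0  c=2->t=1,b0=0
L=2*4+1=9  i=0*2+0=0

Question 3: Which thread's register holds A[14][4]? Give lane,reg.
r=14->g=6,rb=1  c=4->t=2,b0=0
L=6*4+2=26  i=1*2+0=2

26,2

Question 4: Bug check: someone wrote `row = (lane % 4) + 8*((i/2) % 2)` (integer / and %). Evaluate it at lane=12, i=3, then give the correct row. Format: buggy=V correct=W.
buggy=8 correct=11

`(lane % 4) + 8*((i/2) % 2)`[12,3]->8
12: g=3,t=0
[3] (3+8,0*2+1) = (11,1)
row: 8 vs 11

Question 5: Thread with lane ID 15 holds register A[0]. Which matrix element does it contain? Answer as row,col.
3,6

lane 15->15/4=3, 15 mod 4=3
i=0  r:3+0->3  c:2·3+0->6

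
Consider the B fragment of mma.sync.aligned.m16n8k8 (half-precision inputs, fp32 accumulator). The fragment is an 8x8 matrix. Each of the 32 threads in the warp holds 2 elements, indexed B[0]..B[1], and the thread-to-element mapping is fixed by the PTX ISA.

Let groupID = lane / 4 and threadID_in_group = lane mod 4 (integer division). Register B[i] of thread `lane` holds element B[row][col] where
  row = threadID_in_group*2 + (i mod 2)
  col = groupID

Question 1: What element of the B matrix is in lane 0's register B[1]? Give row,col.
lane 0: g=0 (0/4), t=0 (0%4)
i=1: r=0*2+1=1, c=g=0

1,0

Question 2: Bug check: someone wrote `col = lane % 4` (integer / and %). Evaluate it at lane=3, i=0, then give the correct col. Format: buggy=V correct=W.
buggy=3 correct=0

`lane % 4`[3,0]→3
lane 3→3/4=0, 3 mod 4=3
i=0  r:2·3+0→6  c:0
col: 3 vs 0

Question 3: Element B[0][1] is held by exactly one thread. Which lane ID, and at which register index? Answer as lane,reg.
4,0

c=1→G=1  r=0→T=0,p=0
L=1*4+0=4  i=0=0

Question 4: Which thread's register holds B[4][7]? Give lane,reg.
30,0

c=7->g=7  r=4->t=2,b0=0
L=7*4+2=30  i=0=0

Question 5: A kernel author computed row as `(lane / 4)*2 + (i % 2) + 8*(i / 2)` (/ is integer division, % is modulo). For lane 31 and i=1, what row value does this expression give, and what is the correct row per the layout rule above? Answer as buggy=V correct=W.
`(lane / 4)*2 + (i % 2) + 8*(i / 2)`[31,1]->15
lane 31: gid=7 (31/4), tid=3 (31%4)
i=1: r=3*2+1=7, c=gid=7
row: 15 vs 7

buggy=15 correct=7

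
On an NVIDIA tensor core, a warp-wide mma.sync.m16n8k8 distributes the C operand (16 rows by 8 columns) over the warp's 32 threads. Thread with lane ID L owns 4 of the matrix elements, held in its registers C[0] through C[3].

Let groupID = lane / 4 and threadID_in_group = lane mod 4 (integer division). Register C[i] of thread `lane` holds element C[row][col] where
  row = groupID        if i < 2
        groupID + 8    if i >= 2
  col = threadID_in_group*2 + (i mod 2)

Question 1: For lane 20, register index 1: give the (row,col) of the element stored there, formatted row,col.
5,1

lane 20: g=5 (20/4), t=0 (20%4)
i=1: r=5+0=5, c=0*2+1=1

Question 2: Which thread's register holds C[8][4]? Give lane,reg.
r: 8->gid=0,r8=1  c: 4->tid=2,i&1=0
L=0*4+2=2  i=1*2+0=2

2,2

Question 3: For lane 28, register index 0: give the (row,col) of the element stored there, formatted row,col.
28: gr=7,th=0
[0] (7+0,0*2+0) = (7,0)

7,0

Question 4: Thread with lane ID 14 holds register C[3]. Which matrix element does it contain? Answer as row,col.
14: g=3,t=2
[3] (3+8,2*2+1) = (11,5)

11,5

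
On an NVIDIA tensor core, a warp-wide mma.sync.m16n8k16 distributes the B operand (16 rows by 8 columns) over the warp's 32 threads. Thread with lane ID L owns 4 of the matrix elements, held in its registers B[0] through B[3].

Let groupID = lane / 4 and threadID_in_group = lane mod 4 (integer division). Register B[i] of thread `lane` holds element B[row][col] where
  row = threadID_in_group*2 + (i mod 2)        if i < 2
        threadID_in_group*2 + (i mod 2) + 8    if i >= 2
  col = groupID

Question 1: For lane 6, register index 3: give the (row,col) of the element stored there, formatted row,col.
13,1

lane 6: grp=1 (6/4), tig=2 (6%4)
i=3: r=2*2+1+8=13, c=grp=1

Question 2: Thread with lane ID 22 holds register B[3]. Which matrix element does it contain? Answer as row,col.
L=22=>grp=22>>2=5, tig=22&3=2
[3]=>row 2·2+1+8=13  col grp=5

13,5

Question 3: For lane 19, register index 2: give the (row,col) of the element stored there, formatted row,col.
19: gr=4,th=3
[2] (3*2+0+8,4) = (14,4)

14,4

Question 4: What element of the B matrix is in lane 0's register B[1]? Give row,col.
1,0

lane 0: gr=0 (0/4), th=0 (0%4)
i=1: r=0*2+1+0=1, c=gr=0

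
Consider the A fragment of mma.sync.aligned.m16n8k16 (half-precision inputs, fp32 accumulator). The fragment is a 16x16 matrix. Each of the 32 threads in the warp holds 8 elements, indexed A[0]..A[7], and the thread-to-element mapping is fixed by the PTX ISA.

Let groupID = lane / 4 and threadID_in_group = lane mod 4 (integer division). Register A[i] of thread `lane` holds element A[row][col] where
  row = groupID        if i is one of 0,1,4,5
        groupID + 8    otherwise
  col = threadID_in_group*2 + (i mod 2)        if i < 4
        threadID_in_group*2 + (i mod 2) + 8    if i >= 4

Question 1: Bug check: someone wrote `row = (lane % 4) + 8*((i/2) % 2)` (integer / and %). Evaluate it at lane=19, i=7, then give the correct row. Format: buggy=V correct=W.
buggy=11 correct=12

`(lane % 4) + 8*((i/2) % 2)`[19,7]->11
lane 19->19/4=4, 19 mod 4=3
i=7  r:4+8->12  c:2·3+1+8->15
row: 11 vs 12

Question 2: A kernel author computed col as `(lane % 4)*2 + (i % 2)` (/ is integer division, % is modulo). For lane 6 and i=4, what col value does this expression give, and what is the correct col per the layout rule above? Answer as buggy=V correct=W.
buggy=4 correct=12

`(lane % 4)*2 + (i % 2)`[6,4]->4
lane 6: g=1 (6/4), t=2 (6%4)
i=4: r=1+0=1, c=2*2+0+8=12
col: 4 vs 12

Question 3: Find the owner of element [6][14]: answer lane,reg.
r=6→G=6,rhi=0  c=14→chi=1,T=3,p=0
L=6*4+3=27  i=1*4+0*2+0=4

27,4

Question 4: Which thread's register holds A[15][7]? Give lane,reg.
r=15->g=7,rb=1  c=7->cb=0,t=3,b0=1
L=7*4+3=31  i=0*4+1*2+1=3

31,3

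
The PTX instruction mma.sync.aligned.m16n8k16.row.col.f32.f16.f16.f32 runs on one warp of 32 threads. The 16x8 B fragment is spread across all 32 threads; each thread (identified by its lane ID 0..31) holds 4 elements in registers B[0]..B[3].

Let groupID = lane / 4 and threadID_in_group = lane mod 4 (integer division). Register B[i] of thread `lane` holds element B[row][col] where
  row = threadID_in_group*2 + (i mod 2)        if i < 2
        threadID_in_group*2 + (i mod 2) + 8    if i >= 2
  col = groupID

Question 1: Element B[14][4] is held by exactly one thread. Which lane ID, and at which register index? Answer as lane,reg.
c=4→G=4  r=14→rhi=1,T=3,p=0
L=4*4+3=19  i=1*2+0=2

19,2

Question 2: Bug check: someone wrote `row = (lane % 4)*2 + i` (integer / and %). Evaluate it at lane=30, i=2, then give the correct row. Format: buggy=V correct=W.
`(lane % 4)*2 + i`[30,2]->6
L=30->g=30>>2=7, t=30&3=2
[2]->row 2·2+0+8=12  col g=7
row: 6 vs 12

buggy=6 correct=12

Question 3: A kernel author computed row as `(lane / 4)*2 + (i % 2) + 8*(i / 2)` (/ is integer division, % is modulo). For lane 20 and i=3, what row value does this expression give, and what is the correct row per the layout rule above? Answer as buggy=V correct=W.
buggy=19 correct=9

`(lane / 4)*2 + (i % 2) + 8*(i / 2)`[20,3]→19
L=20→G=20>>2=5, T=20&3=0
[3]→row 0·2+1+8=9  col G=5
row: 19 vs 9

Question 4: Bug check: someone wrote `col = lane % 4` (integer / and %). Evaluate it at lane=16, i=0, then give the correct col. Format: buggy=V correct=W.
buggy=0 correct=4

`lane % 4`[16,0]->0
lane 16->16/4=4, 16 mod 4=0
i=0  r:2·0+0+0->0  c:4
col: 0 vs 4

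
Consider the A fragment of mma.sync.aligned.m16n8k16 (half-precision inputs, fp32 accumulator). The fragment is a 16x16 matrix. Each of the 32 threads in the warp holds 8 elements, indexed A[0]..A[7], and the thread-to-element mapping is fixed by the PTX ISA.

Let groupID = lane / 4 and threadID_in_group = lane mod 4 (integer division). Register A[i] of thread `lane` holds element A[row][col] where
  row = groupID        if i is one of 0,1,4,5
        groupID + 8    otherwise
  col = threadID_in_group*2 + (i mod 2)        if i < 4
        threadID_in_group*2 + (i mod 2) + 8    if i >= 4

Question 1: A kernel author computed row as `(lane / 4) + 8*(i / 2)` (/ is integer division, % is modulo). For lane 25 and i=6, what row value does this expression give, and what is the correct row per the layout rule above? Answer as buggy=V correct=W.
`(lane / 4) + 8*(i / 2)`[25,6]=>30
25: grp=6,tig=1
[6] (6+8,1*2+0+8) = (14,10)
row: 30 vs 14

buggy=30 correct=14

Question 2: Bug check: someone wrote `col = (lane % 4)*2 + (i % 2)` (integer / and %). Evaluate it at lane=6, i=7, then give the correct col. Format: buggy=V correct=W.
buggy=5 correct=13

`(lane % 4)*2 + (i % 2)`[6,7]->5
lane 6: g=1 (6/4), t=2 (6%4)
i=7: r=1+8=9, c=2*2+1+8=13
col: 5 vs 13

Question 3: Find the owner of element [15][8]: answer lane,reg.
r=15→G=7,rhi=1  c=8→chi=1,T=0,p=0
L=7*4+0=28  i=1*4+1*2+0=6

28,6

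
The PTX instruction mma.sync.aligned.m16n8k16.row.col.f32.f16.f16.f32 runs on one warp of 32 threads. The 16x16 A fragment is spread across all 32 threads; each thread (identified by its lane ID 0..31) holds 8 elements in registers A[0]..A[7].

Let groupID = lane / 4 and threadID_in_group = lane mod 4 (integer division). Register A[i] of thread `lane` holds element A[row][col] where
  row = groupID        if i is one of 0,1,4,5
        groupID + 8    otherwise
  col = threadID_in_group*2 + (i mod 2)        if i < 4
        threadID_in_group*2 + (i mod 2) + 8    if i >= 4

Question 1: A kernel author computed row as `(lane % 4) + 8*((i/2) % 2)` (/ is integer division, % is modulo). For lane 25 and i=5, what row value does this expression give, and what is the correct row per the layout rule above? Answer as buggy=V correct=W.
buggy=1 correct=6

`(lane % 4) + 8*((i/2) % 2)`[25,5]→1
lane 25→25/4=6, 25 mod 4=1
i=5  r:6+0→6  c:2·1+1+8→11
row: 1 vs 6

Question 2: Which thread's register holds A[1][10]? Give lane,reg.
r: 1->gid=1,r8=0  c: 10->c8=1,tid=1,i&1=0
L=1*4+1=5  i=1*4+0*2+0=4

5,4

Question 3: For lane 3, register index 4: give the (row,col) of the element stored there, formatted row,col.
0,14

3: gid=0,tid=3
[4] (0+0,3*2+0+8) = (0,14)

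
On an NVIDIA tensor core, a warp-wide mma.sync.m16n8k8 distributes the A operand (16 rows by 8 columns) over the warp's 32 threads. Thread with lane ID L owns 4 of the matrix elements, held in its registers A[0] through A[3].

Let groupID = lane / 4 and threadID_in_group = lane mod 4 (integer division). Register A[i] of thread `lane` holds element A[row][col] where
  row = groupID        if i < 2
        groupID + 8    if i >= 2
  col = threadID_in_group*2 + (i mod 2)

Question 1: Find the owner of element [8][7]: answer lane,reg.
3,3

r:8=>grp=0,rB=1  c:7=>tig=3,lo=1
L=0*4+3=3  i=1*2+1=3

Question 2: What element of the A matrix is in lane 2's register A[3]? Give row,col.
lane 2->2/4=0, 2 mod 4=2
i=3  r:0+8->8  c:2·2+1->5

8,5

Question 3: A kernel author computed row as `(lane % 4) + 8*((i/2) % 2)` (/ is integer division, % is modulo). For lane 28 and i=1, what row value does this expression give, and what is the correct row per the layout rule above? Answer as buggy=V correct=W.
`(lane % 4) + 8*((i/2) % 2)`[28,1]->0
lane 28: gid=7 (28/4), tid=0 (28%4)
i=1: r=7+0=7, c=0*2+1=1
row: 0 vs 7

buggy=0 correct=7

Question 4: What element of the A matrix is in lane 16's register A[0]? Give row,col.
L=16⇒gr=16>>2=4, th=16&3=0
[0]⇒row 4+0=4  col 0·2+0=0

4,0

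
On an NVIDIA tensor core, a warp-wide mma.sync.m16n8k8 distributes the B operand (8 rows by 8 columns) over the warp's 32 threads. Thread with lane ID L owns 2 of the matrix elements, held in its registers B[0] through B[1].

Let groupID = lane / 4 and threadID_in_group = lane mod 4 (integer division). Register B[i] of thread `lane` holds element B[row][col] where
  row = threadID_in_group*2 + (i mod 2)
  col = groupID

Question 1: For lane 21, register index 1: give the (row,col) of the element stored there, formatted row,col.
21: grp=5,tig=1
[1] (1*2+1,5) = (3,5)

3,5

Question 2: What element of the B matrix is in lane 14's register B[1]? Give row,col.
5,3

lane 14=>14/4=3, 14 mod 4=2
i=1  r:2·2+1=>5  c:3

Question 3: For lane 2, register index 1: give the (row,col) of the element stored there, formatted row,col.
L=2→G=2>>2=0, T=2&3=2
[1]→row 2·2+1=5  col G=0

5,0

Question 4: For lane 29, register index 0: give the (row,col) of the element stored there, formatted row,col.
2,7

29: gr=7,th=1
[0] (1*2+0,7) = (2,7)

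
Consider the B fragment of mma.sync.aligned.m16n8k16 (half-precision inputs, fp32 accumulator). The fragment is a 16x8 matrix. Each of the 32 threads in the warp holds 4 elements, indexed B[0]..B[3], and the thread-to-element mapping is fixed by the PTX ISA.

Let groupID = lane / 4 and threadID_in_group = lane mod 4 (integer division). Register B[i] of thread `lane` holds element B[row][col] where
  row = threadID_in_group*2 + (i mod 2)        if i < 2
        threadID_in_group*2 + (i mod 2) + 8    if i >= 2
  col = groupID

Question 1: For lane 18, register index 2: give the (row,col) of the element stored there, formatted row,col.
12,4

lane 18: g=4 (18/4), t=2 (18%4)
i=2: r=2*2+0+8=12, c=g=4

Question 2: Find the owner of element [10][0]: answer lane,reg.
c=0⇒gr=0  r=10⇒Rb=1,th=1,odd=0
L=0*4+1=1  i=1*2+0=2

1,2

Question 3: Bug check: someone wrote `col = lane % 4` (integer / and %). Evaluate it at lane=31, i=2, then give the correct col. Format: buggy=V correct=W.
buggy=3 correct=7

`lane % 4`[31,2]⇒3
L=31⇒gr=31>>2=7, th=31&3=3
[2]⇒row 3·2+0+8=14  col gr=7
col: 3 vs 7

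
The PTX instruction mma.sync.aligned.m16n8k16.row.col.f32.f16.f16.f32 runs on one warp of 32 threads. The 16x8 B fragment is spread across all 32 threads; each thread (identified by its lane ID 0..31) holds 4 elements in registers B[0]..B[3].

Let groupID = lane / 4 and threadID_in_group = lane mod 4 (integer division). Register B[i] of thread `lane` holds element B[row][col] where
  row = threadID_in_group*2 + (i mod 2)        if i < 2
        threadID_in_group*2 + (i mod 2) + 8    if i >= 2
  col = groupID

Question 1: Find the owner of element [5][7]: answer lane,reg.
c: 7->gid=7  r: 5->r8=0,tid=2,i&1=1
L=7*4+2=30  i=0*2+1=1

30,1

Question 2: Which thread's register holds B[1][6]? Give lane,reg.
c:6=>grp=6  r:1=>rB=0,tig=0,lo=1
L=6*4+0=24  i=0*2+1=1

24,1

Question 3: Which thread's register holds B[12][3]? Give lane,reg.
14,2

c=3->g=3  r=12->rb=1,t=2,b0=0
L=3*4+2=14  i=1*2+0=2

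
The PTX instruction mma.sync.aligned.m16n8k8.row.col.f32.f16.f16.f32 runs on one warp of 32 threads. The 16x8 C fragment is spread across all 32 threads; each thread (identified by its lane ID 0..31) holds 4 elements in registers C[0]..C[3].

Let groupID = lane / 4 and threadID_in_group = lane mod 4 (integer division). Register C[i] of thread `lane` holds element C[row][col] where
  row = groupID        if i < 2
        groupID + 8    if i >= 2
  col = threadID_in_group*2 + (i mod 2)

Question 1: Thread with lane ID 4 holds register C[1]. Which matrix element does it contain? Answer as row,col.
lane 4: grp=1 (4/4), tig=0 (4%4)
i=1: r=1+0=1, c=0*2+1=1

1,1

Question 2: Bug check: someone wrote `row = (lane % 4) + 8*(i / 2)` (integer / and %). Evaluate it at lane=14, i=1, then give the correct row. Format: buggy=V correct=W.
`(lane % 4) + 8*(i / 2)`[14,1]->2
L=14->gid=14>>2=3, tid=14&3=2
[1]->row 3+0=3  col 2·2+1=5
row: 2 vs 3

buggy=2 correct=3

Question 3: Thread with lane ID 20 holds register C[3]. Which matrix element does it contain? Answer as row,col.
13,1

lane 20->20/4=5, 20 mod 4=0
i=3  r:5+8->13  c:2·0+1->1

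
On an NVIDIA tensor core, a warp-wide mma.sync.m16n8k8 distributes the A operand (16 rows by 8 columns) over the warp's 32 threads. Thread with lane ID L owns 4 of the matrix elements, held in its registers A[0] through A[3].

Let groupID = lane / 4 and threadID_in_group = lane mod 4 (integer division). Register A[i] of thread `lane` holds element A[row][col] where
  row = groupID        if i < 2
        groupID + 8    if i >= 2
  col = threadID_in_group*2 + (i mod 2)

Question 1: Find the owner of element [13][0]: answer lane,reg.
r: 13->gid=5,r8=1  c: 0->tid=0,i&1=0
L=5*4+0=20  i=1*2+0=2

20,2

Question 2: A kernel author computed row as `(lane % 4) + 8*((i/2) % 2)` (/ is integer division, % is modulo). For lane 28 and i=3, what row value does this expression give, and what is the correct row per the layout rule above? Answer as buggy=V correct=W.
`(lane % 4) + 8*((i/2) % 2)`[28,3]→8
28: G=7,T=0
[3] (7+8,0*2+1) = (15,1)
row: 8 vs 15

buggy=8 correct=15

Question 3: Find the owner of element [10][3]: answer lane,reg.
9,3

r=10⇒gr=2,Rb=1  c=3⇒th=1,odd=1
L=2*4+1=9  i=1*2+1=3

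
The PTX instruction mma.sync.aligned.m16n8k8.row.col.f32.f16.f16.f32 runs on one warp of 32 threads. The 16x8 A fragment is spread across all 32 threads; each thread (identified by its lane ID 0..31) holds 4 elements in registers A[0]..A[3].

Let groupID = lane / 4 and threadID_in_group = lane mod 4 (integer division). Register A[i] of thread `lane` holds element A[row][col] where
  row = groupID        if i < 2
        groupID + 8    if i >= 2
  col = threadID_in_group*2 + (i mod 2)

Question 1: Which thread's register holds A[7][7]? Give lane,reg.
31,1

r=7⇒gr=7,Rb=0  c=7⇒th=3,odd=1
L=7*4+3=31  i=0*2+1=1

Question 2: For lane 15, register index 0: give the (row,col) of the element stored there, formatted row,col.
3,6

15: gid=3,tid=3
[0] (3+0,3*2+0) = (3,6)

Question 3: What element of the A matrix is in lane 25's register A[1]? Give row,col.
6,3

lane 25⇒25/4=6, 25 mod 4=1
i=1  r:6+0⇒6  c:2·1+1⇒3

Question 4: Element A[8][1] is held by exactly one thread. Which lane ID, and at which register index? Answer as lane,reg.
r=8→G=0,rhi=1  c=1→T=0,p=1
L=0*4+0=0  i=1*2+1=3

0,3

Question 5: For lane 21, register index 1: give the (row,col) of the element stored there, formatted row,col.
5,3

lane 21→21/4=5, 21 mod 4=1
i=1  r:5+0→5  c:2·1+1→3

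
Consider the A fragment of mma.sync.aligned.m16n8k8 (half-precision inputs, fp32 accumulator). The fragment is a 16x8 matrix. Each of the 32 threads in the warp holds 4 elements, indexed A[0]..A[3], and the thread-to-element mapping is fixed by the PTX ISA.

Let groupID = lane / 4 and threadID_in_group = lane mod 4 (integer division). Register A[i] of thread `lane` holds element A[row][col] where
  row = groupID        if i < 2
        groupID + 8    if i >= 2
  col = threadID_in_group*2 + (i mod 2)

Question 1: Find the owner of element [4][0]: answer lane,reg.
16,0

r: 4->gid=4,r8=0  c: 0->tid=0,i&1=0
L=4*4+0=16  i=0*2+0=0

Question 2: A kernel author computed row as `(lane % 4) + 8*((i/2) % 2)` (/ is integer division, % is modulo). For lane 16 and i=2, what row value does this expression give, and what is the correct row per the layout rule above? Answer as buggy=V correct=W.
buggy=8 correct=12

`(lane % 4) + 8*((i/2) % 2)`[16,2]=>8
L=16=>grp=16>>2=4, tig=16&3=0
[2]=>row 4+8=12  col 0·2+0=0
row: 8 vs 12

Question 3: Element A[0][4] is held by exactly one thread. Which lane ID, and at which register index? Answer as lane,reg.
r=0→G=0,rhi=0  c=4→T=2,p=0
L=0*4+2=2  i=0*2+0=0

2,0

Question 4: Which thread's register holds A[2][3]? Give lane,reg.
r=2->g=2,rb=0  c=3->t=1,b0=1
L=2*4+1=9  i=0*2+1=1

9,1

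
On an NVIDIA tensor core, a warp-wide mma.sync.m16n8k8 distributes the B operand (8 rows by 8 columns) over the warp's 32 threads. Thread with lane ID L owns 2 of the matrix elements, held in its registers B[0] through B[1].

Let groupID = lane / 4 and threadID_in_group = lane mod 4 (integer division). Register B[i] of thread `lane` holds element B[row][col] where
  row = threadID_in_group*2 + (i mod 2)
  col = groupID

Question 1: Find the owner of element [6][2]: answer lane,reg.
c: 2->gid=2  r: 6->tid=3,i&1=0
L=2*4+3=11  i=0=0

11,0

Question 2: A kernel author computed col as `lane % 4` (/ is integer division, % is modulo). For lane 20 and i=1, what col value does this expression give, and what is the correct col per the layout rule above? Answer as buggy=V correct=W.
`lane % 4`[20,1]->0
lane 20->20/4=5, 20 mod 4=0
i=1  r:2·0+1->1  c:5
col: 0 vs 5

buggy=0 correct=5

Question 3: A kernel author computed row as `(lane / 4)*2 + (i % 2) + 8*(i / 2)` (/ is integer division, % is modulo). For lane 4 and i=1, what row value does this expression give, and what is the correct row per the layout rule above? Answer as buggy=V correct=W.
`(lane / 4)*2 + (i % 2) + 8*(i / 2)`[4,1]=>3
L=4=>grp=4>>2=1, tig=4&3=0
[1]=>row 0·2+1=1  col grp=1
row: 3 vs 1

buggy=3 correct=1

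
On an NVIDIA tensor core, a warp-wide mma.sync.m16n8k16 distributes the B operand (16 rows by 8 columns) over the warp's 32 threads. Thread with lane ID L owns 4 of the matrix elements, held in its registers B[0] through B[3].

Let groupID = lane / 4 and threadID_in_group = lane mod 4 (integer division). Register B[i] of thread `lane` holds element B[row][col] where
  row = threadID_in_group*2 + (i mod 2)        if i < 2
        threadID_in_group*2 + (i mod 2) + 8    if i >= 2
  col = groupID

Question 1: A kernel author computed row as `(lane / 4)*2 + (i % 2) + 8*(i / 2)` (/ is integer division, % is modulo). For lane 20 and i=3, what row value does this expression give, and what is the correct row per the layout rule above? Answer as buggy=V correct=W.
buggy=19 correct=9

`(lane / 4)*2 + (i % 2) + 8*(i / 2)`[20,3]->19
L=20->g=20>>2=5, t=20&3=0
[3]->row 0·2+1+8=9  col g=5
row: 19 vs 9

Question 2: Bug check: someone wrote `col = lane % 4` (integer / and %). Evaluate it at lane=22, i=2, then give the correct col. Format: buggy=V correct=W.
buggy=2 correct=5

`lane % 4`[22,2]=>2
L=22=>grp=22>>2=5, tig=22&3=2
[2]=>row 2·2+0+8=12  col grp=5
col: 2 vs 5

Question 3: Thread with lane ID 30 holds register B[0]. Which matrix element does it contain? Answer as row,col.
lane 30: gid=7 (30/4), tid=2 (30%4)
i=0: r=2*2+0+0=4, c=gid=7

4,7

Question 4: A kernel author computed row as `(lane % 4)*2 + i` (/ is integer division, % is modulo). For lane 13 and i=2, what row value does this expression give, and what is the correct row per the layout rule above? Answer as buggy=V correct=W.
buggy=4 correct=10

`(lane % 4)*2 + i`[13,2]->4
lane 13: gid=3 (13/4), tid=1 (13%4)
i=2: r=1*2+0+8=10, c=gid=3
row: 4 vs 10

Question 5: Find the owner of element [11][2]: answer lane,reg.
9,3

c=2->g=2  r=11->rb=1,t=1,b0=1
L=2*4+1=9  i=1*2+1=3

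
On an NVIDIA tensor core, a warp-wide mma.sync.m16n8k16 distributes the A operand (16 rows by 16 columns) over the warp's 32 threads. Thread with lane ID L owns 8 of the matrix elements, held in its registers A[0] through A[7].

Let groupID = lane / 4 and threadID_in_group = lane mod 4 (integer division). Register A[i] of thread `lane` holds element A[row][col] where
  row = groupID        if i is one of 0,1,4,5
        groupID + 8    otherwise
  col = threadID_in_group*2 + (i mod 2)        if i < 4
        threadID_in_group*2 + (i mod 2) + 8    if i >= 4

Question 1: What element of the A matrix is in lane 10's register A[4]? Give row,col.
2,12

lane 10: g=2 (10/4), t=2 (10%4)
i=4: r=2+0=2, c=2*2+0+8=12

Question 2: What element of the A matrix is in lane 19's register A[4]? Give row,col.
4,14

L=19=>grp=19>>2=4, tig=19&3=3
[4]=>row 4+0=4  col 3·2+0+8=14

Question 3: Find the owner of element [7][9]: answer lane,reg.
r:7=>grp=7,rB=0  c:9=>cB=1,tig=0,lo=1
L=7*4+0=28  i=1*4+0*2+1=5

28,5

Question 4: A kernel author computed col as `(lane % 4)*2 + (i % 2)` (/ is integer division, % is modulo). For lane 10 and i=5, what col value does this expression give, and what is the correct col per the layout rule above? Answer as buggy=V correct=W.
buggy=5 correct=13

`(lane % 4)*2 + (i % 2)`[10,5]->5
L=10->gid=10>>2=2, tid=10&3=2
[5]->row 2+0=2  col 2·2+1+8=13
col: 5 vs 13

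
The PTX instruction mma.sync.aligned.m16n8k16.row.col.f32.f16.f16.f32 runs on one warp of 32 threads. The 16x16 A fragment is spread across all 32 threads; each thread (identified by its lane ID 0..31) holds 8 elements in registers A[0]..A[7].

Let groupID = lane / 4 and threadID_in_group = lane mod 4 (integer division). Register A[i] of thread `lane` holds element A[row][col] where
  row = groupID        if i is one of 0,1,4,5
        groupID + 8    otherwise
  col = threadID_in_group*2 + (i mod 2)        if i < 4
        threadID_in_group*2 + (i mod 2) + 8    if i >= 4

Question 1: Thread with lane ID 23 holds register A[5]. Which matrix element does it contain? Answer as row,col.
lane 23->23/4=5, 23 mod 4=3
i=5  r:5+0->5  c:2·3+1+8->15

5,15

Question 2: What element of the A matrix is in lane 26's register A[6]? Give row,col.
lane 26→26/4=6, 26 mod 4=2
i=6  r:6+8→14  c:2·2+0+8→12

14,12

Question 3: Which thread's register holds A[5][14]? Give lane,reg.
23,4

r: 5->gid=5,r8=0  c: 14->c8=1,tid=3,i&1=0
L=5*4+3=23  i=1*4+0*2+0=4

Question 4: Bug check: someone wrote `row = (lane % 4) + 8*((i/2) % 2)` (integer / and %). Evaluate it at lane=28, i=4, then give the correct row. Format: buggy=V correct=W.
`(lane % 4) + 8*((i/2) % 2)`[28,4]->0
lane 28: g=7 (28/4), t=0 (28%4)
i=4: r=7+0=7, c=0*2+0+8=8
row: 0 vs 7

buggy=0 correct=7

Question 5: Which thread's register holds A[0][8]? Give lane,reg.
0,4

r=0->g=0,rb=0  c=8->cb=1,t=0,b0=0
L=0*4+0=0  i=1*4+0*2+0=4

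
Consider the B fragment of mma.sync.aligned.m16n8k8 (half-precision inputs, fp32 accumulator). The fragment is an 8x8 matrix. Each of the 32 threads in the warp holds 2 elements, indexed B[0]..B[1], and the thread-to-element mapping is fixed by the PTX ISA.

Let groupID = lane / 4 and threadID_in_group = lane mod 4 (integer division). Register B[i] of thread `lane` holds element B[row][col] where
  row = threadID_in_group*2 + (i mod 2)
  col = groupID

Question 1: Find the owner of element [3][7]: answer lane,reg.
c=7⇒gr=7  r=3⇒th=1,odd=1
L=7*4+1=29  i=1=1

29,1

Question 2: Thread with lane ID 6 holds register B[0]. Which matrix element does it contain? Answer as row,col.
4,1

lane 6: gid=1 (6/4), tid=2 (6%4)
i=0: r=2*2+0=4, c=gid=1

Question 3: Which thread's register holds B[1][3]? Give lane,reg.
12,1

c=3->g=3  r=1->t=0,b0=1
L=3*4+0=12  i=1=1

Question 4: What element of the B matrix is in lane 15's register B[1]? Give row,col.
7,3

L=15->g=15>>2=3, t=15&3=3
[1]->row 3·2+1=7  col g=3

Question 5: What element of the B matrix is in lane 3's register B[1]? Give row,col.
L=3->g=3>>2=0, t=3&3=3
[1]->row 3·2+1=7  col g=0

7,0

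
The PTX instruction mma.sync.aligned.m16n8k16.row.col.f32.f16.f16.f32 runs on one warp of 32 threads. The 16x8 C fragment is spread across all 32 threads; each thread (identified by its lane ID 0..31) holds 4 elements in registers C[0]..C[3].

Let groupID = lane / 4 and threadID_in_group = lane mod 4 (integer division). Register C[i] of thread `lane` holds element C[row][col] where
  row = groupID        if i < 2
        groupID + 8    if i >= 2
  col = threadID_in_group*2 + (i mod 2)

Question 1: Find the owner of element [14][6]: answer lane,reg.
27,2

r=14->g=6,rb=1  c=6->t=3,b0=0
L=6*4+3=27  i=1*2+0=2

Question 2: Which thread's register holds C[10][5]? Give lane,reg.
10,3

r: 10->gid=2,r8=1  c: 5->tid=2,i&1=1
L=2*4+2=10  i=1*2+1=3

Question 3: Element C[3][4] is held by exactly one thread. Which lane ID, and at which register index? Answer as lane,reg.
r: 3->gid=3,r8=0  c: 4->tid=2,i&1=0
L=3*4+2=14  i=0*2+0=0

14,0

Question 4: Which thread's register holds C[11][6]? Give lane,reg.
15,2

r=11⇒gr=3,Rb=1  c=6⇒th=3,odd=0
L=3*4+3=15  i=1*2+0=2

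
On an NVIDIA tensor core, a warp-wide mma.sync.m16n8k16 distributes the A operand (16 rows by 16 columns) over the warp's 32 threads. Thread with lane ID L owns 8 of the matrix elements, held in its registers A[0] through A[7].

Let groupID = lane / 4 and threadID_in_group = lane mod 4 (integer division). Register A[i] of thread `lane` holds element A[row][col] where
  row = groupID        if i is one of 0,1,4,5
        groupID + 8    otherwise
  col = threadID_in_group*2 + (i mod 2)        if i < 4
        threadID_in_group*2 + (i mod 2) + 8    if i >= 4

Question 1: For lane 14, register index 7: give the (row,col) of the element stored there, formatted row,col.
11,13

lane 14->14/4=3, 14 mod 4=2
i=7  r:3+8->11  c:2·2+1+8->13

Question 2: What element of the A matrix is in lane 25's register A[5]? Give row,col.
6,11

25: grp=6,tig=1
[5] (6+0,1*2+1+8) = (6,11)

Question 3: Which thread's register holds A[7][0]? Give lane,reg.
28,0

r=7⇒gr=7,Rb=0  c=0⇒Cb=0,th=0,odd=0
L=7*4+0=28  i=0*4+0*2+0=0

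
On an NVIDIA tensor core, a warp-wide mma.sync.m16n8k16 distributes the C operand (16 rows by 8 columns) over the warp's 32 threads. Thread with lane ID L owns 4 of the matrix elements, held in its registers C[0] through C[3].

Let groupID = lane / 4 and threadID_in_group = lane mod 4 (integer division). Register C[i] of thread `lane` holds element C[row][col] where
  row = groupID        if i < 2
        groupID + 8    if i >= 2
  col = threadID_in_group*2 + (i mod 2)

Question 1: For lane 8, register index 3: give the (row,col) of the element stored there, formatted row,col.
8: grp=2,tig=0
[3] (2+8,0*2+1) = (10,1)

10,1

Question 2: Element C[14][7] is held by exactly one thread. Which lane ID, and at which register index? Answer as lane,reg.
27,3

r=14->g=6,rb=1  c=7->t=3,b0=1
L=6*4+3=27  i=1*2+1=3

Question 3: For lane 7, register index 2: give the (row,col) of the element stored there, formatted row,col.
lane 7: G=1 (7/4), T=3 (7%4)
i=2: r=1+8=9, c=3*2+0=6

9,6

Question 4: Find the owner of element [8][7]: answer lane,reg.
3,3

r=8->g=0,rb=1  c=7->t=3,b0=1
L=0*4+3=3  i=1*2+1=3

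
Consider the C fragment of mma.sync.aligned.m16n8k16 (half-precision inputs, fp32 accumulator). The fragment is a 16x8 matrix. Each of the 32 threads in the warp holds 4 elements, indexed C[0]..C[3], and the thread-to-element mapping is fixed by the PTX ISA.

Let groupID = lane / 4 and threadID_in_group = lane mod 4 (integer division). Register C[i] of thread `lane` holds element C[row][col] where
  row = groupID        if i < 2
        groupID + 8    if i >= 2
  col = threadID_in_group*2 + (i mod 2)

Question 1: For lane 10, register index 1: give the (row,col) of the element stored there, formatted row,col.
lane 10->10/4=2, 10 mod 4=2
i=1  r:2+0->2  c:2·2+1->5

2,5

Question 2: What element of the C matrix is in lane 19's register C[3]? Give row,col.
12,7

19: gid=4,tid=3
[3] (4+8,3*2+1) = (12,7)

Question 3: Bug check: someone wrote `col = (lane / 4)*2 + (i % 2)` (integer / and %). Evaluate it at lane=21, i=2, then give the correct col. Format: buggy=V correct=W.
buggy=10 correct=2

`(lane / 4)*2 + (i % 2)`[21,2]=>10
lane 21: grp=5 (21/4), tig=1 (21%4)
i=2: r=5+8=13, c=1*2+0=2
col: 10 vs 2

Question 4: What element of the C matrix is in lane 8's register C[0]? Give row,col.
8: G=2,T=0
[0] (2+0,0*2+0) = (2,0)

2,0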